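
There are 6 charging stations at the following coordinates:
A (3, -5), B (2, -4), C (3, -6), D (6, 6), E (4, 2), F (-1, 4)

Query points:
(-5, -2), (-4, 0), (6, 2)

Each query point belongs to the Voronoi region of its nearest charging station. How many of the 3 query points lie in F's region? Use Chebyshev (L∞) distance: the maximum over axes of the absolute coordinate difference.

2

(-5, -2) — d to each: A:8, B:7, C:8, D:11, E:9, F:6 → nearest is F
(-4, 0) — d to each: A:7, B:6, C:7, D:10, E:8, F:4 → nearest is F
(6, 2) — d to each: A:7, B:6, C:8, D:4, E:2, F:7 → nearest is E
2 of the 3 points have F as nearest.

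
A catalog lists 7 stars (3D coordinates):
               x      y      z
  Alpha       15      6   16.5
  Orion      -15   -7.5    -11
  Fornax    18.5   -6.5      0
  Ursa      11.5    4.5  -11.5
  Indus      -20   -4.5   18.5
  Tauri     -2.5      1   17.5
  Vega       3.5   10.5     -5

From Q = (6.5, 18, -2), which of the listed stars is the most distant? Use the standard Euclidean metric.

Squared Euclidean distances:
d²(Q, Alpha) = (6.5−15)² + (18−6)² + (-2−16.5)² = 72.25 + 144 + 342.25 = 558.5
d²(Q, Orion) = (6.5−(-15))² + (18−(-7.5))² + (-2−(-11))² = 462.25 + 650.25 + 81 = 1193.5
d²(Q, Fornax) = (6.5−18.5)² + (18−(-6.5))² + (-2−0)² = 144 + 600.25 + 4 = 748.25
d²(Q, Ursa) = (6.5−11.5)² + (18−4.5)² + (-2−(-11.5))² = 25 + 182.25 + 90.25 = 297.5
d²(Q, Indus) = (6.5−(-20))² + (18−(-4.5))² + (-2−18.5)² = 702.25 + 506.25 + 420.25 = 1628.75
d²(Q, Tauri) = (6.5−(-2.5))² + (18−1)² + (-2−17.5)² = 81 + 289 + 380.25 = 750.25
d²(Q, Vega) = (6.5−3.5)² + (18−10.5)² + (-2−(-5))² = 9 + 56.25 + 9 = 74.25
The largest is to Indus.

Indus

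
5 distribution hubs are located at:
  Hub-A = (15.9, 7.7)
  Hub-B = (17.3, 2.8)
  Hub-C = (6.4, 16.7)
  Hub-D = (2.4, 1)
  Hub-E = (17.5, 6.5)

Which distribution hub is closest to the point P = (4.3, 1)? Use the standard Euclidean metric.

Compare squared distances (the ordering matches that of the actual distances):
d²(P, Hub-A) = (4.3−15.9)² + (1−7.7)² = 134.56 + 44.89 = 179.45
d²(P, Hub-B) = (4.3−17.3)² + (1−2.8)² = 169 + 3.24 = 172.24
d²(P, Hub-C) = (4.3−6.4)² + (1−16.7)² = 4.41 + 246.49 = 250.9
d²(P, Hub-D) = (4.3−2.4)² + (1−1)² = 3.61 + 0 = 3.61
d²(P, Hub-E) = (4.3−17.5)² + (1−6.5)² = 174.24 + 30.25 = 204.49
Hub-D is nearest.

Hub-D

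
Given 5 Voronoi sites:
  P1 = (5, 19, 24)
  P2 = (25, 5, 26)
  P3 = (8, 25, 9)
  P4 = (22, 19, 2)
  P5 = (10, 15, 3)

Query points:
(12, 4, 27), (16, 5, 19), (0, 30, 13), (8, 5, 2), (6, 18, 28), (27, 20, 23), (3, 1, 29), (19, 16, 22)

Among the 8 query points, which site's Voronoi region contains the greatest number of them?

P2

(12, 4, 27) — d² to each: P1:283, P2:171, P3:781, P4:950, P5:701 → nearest is P2
(16, 5, 19) — d² to each: P1:342, P2:130, P3:564, P4:521, P5:392 → nearest is P2
(0, 30, 13) — d² to each: P1:267, P2:1419, P3:105, P4:726, P5:425 → nearest is P3
(8, 5, 2) — d² to each: P1:689, P2:865, P3:449, P4:392, P5:105 → nearest is P5
(6, 18, 28) — d² to each: P1:18, P2:534, P3:414, P4:933, P5:650 → nearest is P1
(27, 20, 23) — d² to each: P1:486, P2:238, P3:582, P4:467, P5:714 → nearest is P2
(3, 1, 29) — d² to each: P1:353, P2:509, P3:1001, P4:1414, P5:921 → nearest is P1
(19, 16, 22) — d² to each: P1:209, P2:173, P3:371, P4:418, P5:443 → nearest is P2
Tally — P1:2, P2:4, P3:1, P5:1. P2 captures the most (4).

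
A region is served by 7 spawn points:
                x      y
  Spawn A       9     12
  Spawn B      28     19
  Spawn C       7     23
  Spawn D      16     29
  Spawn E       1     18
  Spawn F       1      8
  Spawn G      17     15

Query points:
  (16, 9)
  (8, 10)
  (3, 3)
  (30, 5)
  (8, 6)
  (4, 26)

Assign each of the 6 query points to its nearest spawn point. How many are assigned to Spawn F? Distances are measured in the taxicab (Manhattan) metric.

1

(16, 9) — d to each: Spawn A:10, Spawn B:22, Spawn C:23, Spawn D:20, Spawn E:24, Spawn F:16, Spawn G:7 → nearest is Spawn G
(8, 10) — d to each: Spawn A:3, Spawn B:29, Spawn C:14, Spawn D:27, Spawn E:15, Spawn F:9, Spawn G:14 → nearest is Spawn A
(3, 3) — d to each: Spawn A:15, Spawn B:41, Spawn C:24, Spawn D:39, Spawn E:17, Spawn F:7, Spawn G:26 → nearest is Spawn F
(30, 5) — d to each: Spawn A:28, Spawn B:16, Spawn C:41, Spawn D:38, Spawn E:42, Spawn F:32, Spawn G:23 → nearest is Spawn B
(8, 6) — d to each: Spawn A:7, Spawn B:33, Spawn C:18, Spawn D:31, Spawn E:19, Spawn F:9, Spawn G:18 → nearest is Spawn A
(4, 26) — d to each: Spawn A:19, Spawn B:31, Spawn C:6, Spawn D:15, Spawn E:11, Spawn F:21, Spawn G:24 → nearest is Spawn C
1 of the 6 points has Spawn F as nearest.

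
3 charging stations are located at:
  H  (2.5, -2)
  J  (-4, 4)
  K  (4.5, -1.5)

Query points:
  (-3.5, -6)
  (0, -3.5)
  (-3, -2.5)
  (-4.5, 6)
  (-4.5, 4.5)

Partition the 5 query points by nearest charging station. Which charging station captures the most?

(-3.5, -6) — d² to each: H:52, J:100.25, K:84.25 → nearest is H
(0, -3.5) — d² to each: H:8.5, J:72.25, K:24.25 → nearest is H
(-3, -2.5) — d² to each: H:30.5, J:43.25, K:57.25 → nearest is H
(-4.5, 6) — d² to each: H:113, J:4.25, K:137.25 → nearest is J
(-4.5, 4.5) — d² to each: H:91.25, J:0.5, K:117 → nearest is J
Tally — H:3, J:2. H captures the most (3).

H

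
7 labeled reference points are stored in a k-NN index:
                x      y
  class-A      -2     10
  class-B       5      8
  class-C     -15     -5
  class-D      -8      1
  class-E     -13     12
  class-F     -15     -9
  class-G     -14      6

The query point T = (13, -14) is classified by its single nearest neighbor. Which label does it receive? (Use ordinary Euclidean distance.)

Since √ is increasing, it suffices to compare squared distances:
d²(T, class-A) = (13−(-2))² + (-14−10)² = 225 + 576 = 801
d²(T, class-B) = (13−5)² + (-14−8)² = 64 + 484 = 548
d²(T, class-C) = (13−(-15))² + (-14−(-5))² = 784 + 81 = 865
d²(T, class-D) = (13−(-8))² + (-14−1)² = 441 + 225 = 666
d²(T, class-E) = (13−(-13))² + (-14−12)² = 676 + 676 = 1352
d²(T, class-F) = (13−(-15))² + (-14−(-9))² = 784 + 25 = 809
d²(T, class-G) = (13−(-14))² + (-14−6)² = 729 + 400 = 1129
The smallest is to class-B, so T lies in the Voronoi region of class-B.

class-B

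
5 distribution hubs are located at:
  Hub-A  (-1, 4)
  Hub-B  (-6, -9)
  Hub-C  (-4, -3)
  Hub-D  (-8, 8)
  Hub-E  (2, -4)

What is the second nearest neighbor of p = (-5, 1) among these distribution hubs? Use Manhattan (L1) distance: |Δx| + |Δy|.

Hub-A

d(p, Hub-A) = |-5−(-1)| + |1−4| = 4 + 3 = 7
d(p, Hub-B) = |-5−(-6)| + |1−(-9)| = 1 + 10 = 11
d(p, Hub-C) = |-5−(-4)| + |1−(-3)| = 1 + 4 = 5
d(p, Hub-D) = |-5−(-8)| + |1−8| = 3 + 7 = 10
d(p, Hub-E) = |-5−2| + |1−(-4)| = 7 + 5 = 12
Sorted ascending: Hub-C, Hub-A, Hub-D, … — the second-nearest is Hub-A.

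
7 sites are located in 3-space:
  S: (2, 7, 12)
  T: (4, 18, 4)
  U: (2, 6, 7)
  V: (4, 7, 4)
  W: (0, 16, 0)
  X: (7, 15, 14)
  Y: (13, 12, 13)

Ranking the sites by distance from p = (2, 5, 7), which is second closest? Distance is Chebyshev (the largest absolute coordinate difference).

V

d(p,S) = max(0, 2, 5) = 5
d(p,T) = max(2, 13, 3) = 13
d(p,U) = max(0, 1, 0) = 1
d(p,V) = max(2, 2, 3) = 3
d(p,W) = max(2, 11, 7) = 11
d(p,X) = max(5, 10, 7) = 10
d(p,Y) = max(11, 7, 6) = 11
Sorted ascending: U, V, S, … — the second-nearest is V.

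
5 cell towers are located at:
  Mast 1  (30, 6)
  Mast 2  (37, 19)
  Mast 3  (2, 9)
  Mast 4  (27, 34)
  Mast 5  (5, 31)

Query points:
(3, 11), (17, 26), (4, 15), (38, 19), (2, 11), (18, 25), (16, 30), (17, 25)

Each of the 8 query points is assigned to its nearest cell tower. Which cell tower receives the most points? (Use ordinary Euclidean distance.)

(3, 11) — d² to each: Mast 1:754, Mast 2:1220, Mast 3:5, Mast 4:1105, Mast 5:404 → nearest is Mast 3
(17, 26) — d² to each: Mast 1:569, Mast 2:449, Mast 3:514, Mast 4:164, Mast 5:169 → nearest is Mast 4
(4, 15) — d² to each: Mast 1:757, Mast 2:1105, Mast 3:40, Mast 4:890, Mast 5:257 → nearest is Mast 3
(38, 19) — d² to each: Mast 1:233, Mast 2:1, Mast 3:1396, Mast 4:346, Mast 5:1233 → nearest is Mast 2
(2, 11) — d² to each: Mast 1:809, Mast 2:1289, Mast 3:4, Mast 4:1154, Mast 5:409 → nearest is Mast 3
(18, 25) — d² to each: Mast 1:505, Mast 2:397, Mast 3:512, Mast 4:162, Mast 5:205 → nearest is Mast 4
(16, 30) — d² to each: Mast 1:772, Mast 2:562, Mast 3:637, Mast 4:137, Mast 5:122 → nearest is Mast 5
(17, 25) — d² to each: Mast 1:530, Mast 2:436, Mast 3:481, Mast 4:181, Mast 5:180 → nearest is Mast 5
Tally — Mast 2:1, Mast 3:3, Mast 4:2, Mast 5:2. Mast 3 captures the most (3).

Mast 3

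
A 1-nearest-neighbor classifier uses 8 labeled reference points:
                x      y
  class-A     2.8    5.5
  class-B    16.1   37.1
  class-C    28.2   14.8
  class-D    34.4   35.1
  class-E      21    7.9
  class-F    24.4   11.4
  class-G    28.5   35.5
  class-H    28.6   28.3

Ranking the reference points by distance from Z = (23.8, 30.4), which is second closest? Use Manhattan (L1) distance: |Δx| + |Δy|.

class-G

d(Z, class-A) = |23.8−2.8| + |30.4−5.5| = 21 + 24.9 = 45.9
d(Z, class-B) = |23.8−16.1| + |30.4−37.1| = 7.7 + 6.7 = 14.4
d(Z, class-C) = |23.8−28.2| + |30.4−14.8| = 4.4 + 15.6 = 20
d(Z, class-D) = |23.8−34.4| + |30.4−35.1| = 10.6 + 4.7 = 15.3
d(Z, class-E) = |23.8−21| + |30.4−7.9| = 2.8 + 22.5 = 25.3
d(Z, class-F) = |23.8−24.4| + |30.4−11.4| = 0.6 + 19 = 19.6
d(Z, class-G) = |23.8−28.5| + |30.4−35.5| = 4.7 + 5.1 = 9.8
d(Z, class-H) = |23.8−28.6| + |30.4−28.3| = 4.8 + 2.1 = 6.9
Sorted ascending: class-H, class-G, class-B, … — the second-nearest is class-G.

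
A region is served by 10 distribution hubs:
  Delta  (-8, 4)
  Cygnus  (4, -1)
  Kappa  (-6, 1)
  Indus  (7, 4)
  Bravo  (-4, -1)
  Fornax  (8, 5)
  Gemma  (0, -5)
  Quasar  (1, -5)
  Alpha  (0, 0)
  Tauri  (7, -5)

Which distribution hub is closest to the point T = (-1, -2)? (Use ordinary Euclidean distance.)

Alpha

Squared Euclidean distances:
d²(T, Delta) = 49 + 36 = 85
d²(T, Cygnus) = 25 + 1 = 26
d²(T, Kappa) = 25 + 9 = 34
d²(T, Indus) = 64 + 36 = 100
d²(T, Bravo) = 9 + 1 = 10
d²(T, Fornax) = 81 + 49 = 130
d²(T, Gemma) = 1 + 9 = 10
d²(T, Quasar) = 4 + 9 = 13
d²(T, Alpha) = 1 + 4 = 5
d²(T, Tauri) = 64 + 9 = 73
Minimum is at Alpha.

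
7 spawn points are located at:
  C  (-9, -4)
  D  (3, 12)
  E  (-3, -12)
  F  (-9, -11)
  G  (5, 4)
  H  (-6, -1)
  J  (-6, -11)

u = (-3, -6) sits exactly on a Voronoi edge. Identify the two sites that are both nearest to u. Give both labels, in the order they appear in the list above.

Squared distances from u to each site:
|uC|² = (-3−(-9))² + (-6−(-4))² = 36 + 4 = 40
|uD|² = (-3−3)² + (-6−12)² = 36 + 324 = 360
|uE|² = (-3−(-3))² + (-6−(-12))² = 0 + 36 = 36
|uF|² = (-3−(-9))² + (-6−(-11))² = 36 + 25 = 61
|uG|² = (-3−5)² + (-6−4)² = 64 + 100 = 164
|uH|² = (-3−(-6))² + (-6−(-1))² = 9 + 25 = 34
|uJ|² = (-3−(-6))² + (-6−(-11))² = 9 + 25 = 34
u is equidistant from H and J (both at squared distance 34), and every other site is strictly farther — so u lies on the H–J Voronoi edge.

H and J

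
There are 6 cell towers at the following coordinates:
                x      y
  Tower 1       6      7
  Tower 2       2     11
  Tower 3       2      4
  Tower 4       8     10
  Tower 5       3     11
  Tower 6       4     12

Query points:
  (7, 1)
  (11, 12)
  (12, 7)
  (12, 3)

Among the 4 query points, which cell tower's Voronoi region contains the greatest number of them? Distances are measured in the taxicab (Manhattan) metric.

(7, 1) — d to each: Tower 1:7, Tower 2:15, Tower 3:8, Tower 4:10, Tower 5:14, Tower 6:14 → nearest is Tower 1
(11, 12) — d to each: Tower 1:10, Tower 2:10, Tower 3:17, Tower 4:5, Tower 5:9, Tower 6:7 → nearest is Tower 4
(12, 7) — d to each: Tower 1:6, Tower 2:14, Tower 3:13, Tower 4:7, Tower 5:13, Tower 6:13 → nearest is Tower 1
(12, 3) — d to each: Tower 1:10, Tower 2:18, Tower 3:11, Tower 4:11, Tower 5:17, Tower 6:17 → nearest is Tower 1
Tally — Tower 1:3, Tower 4:1. Tower 1 captures the most (3).

Tower 1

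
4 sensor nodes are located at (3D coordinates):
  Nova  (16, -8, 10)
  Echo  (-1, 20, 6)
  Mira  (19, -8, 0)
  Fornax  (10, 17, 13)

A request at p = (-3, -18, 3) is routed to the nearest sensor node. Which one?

Compare squared distances (the ordering matches that of the actual distances):
d²(p, Nova) = (-3−16)² + (-18−(-8))² + (3−10)² = 361 + 100 + 49 = 510
d²(p, Echo) = (-3−(-1))² + (-18−20)² + (3−6)² = 4 + 1444 + 9 = 1457
d²(p, Mira) = (-3−19)² + (-18−(-8))² + (3−0)² = 484 + 100 + 9 = 593
d²(p, Fornax) = (-3−10)² + (-18−17)² + (3−13)² = 169 + 1225 + 100 = 1494
Nova is nearest.

Nova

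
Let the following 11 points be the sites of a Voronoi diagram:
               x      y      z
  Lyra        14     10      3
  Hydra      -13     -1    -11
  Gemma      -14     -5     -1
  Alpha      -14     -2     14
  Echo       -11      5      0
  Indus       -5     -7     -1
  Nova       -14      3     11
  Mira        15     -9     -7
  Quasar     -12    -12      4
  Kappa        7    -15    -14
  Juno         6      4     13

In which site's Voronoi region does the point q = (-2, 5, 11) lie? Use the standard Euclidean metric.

Juno

Squared Euclidean distances:
d²(q, Lyra) = (-2−14)² + (5−10)² + (11−3)² = 256 + 25 + 64 = 345
d²(q, Hydra) = (-2−(-13))² + (5−(-1))² + (11−(-11))² = 121 + 36 + 484 = 641
d²(q, Gemma) = (-2−(-14))² + (5−(-5))² + (11−(-1))² = 144 + 100 + 144 = 388
d²(q, Alpha) = (-2−(-14))² + (5−(-2))² + (11−14)² = 144 + 49 + 9 = 202
d²(q, Echo) = (-2−(-11))² + (5−5)² + (11−0)² = 81 + 0 + 121 = 202
d²(q, Indus) = (-2−(-5))² + (5−(-7))² + (11−(-1))² = 9 + 144 + 144 = 297
d²(q, Nova) = (-2−(-14))² + (5−3)² + (11−11)² = 144 + 4 + 0 = 148
d²(q, Mira) = (-2−15)² + (5−(-9))² + (11−(-7))² = 289 + 196 + 324 = 809
d²(q, Quasar) = (-2−(-12))² + (5−(-12))² + (11−4)² = 100 + 289 + 49 = 438
d²(q, Kappa) = (-2−7)² + (5−(-15))² + (11−(-14))² = 81 + 400 + 625 = 1106
d²(q, Juno) = (-2−6)² + (5−4)² + (11−13)² = 64 + 1 + 4 = 69
Minimum is at Juno.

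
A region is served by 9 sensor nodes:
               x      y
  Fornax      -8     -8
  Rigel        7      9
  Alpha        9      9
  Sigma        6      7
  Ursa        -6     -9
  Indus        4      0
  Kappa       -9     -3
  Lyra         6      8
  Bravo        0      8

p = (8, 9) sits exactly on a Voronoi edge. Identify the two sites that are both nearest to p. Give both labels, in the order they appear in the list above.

Rigel and Alpha

Squared distances from p to each site:
d²(p, Fornax) = 256 + 289 = 545
d²(p, Rigel) = 1 + 0 = 1
d²(p, Alpha) = 1 + 0 = 1
d²(p, Sigma) = 4 + 4 = 8
d²(p, Ursa) = 196 + 324 = 520
d²(p, Indus) = 16 + 81 = 97
d²(p, Kappa) = 289 + 144 = 433
d²(p, Lyra) = 4 + 1 = 5
d²(p, Bravo) = 64 + 1 = 65
p is equidistant from Rigel and Alpha (both at squared distance 1), and every other site is strictly farther — so p lies on the Rigel–Alpha Voronoi edge.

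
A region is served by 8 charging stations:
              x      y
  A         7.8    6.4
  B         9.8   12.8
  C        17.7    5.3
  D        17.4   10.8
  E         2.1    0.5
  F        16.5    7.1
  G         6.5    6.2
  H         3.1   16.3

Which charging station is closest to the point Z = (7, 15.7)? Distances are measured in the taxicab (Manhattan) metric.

d(Z,A) = 0.8 + 9.3 = 10.1
d(Z,B) = 2.8 + 2.9 = 5.7
d(Z,C) = 10.7 + 10.4 = 21.1
d(Z,D) = 10.4 + 4.9 = 15.3
d(Z,E) = 4.9 + 15.2 = 20.1
d(Z,F) = 9.5 + 8.6 = 18.1
d(Z,G) = 0.5 + 9.5 = 10
d(Z,H) = 3.9 + 0.6 = 4.5
Minimum is at H.

H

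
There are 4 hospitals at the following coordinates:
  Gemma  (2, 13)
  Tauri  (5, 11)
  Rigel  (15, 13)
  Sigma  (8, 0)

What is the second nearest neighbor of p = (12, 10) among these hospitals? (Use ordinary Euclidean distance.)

Tauri

Since √ is increasing, it suffices to compare squared distances:
d²(p, Gemma) = 100 + 9 = 109
d²(p, Tauri) = 49 + 1 = 50
d²(p, Rigel) = 9 + 9 = 18
d²(p, Sigma) = 16 + 100 = 116
Sorted ascending: Rigel, Tauri, Gemma, … — the second-nearest is Tauri.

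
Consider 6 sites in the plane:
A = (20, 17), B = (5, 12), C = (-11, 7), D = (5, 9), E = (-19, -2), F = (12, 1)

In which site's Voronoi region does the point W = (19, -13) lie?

F

Compare squared distances (the ordering matches that of the actual distances):
|WA|² = (19−20)² + (-13−17)² = 1 + 900 = 901
|WB|² = (19−5)² + (-13−12)² = 196 + 625 = 821
|WC|² = (19−(-11))² + (-13−7)² = 900 + 400 = 1300
|WD|² = (19−5)² + (-13−9)² = 196 + 484 = 680
|WE|² = (19−(-19))² + (-13−(-2))² = 1444 + 121 = 1565
|WF|² = (19−12)² + (-13−1)² = 49 + 196 = 245
The smallest is to F, so W lies in the Voronoi region of F.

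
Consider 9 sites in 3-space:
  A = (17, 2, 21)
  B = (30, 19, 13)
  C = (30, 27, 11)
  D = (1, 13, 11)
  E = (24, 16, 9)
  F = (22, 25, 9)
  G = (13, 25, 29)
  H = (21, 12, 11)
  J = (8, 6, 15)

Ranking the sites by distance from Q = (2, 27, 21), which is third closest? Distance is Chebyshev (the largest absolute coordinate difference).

H

d(Q,A) = max(15, 25, 0) = 25
d(Q,B) = max(28, 8, 8) = 28
d(Q,C) = max(28, 0, 10) = 28
d(Q,D) = max(1, 14, 10) = 14
d(Q,E) = max(22, 11, 12) = 22
d(Q,F) = max(20, 2, 12) = 20
d(Q,G) = max(11, 2, 8) = 11
d(Q,H) = max(19, 15, 10) = 19
d(Q,J) = max(6, 21, 6) = 21
Sorted ascending: G, D, H, F, … — the third-nearest is H.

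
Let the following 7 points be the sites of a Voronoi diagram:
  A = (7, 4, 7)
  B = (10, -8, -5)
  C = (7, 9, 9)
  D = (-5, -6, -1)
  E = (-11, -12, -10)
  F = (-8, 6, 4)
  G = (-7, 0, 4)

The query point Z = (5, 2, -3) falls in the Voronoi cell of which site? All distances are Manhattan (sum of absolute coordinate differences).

d(Z,A) = |5−7| + |2−4| + |-3−7| = 2 + 2 + 10 = 14
d(Z,B) = |5−10| + |2−(-8)| + |-3−(-5)| = 5 + 10 + 2 = 17
d(Z,C) = |5−7| + |2−9| + |-3−9| = 2 + 7 + 12 = 21
d(Z,D) = |5−(-5)| + |2−(-6)| + |-3−(-1)| = 10 + 8 + 2 = 20
d(Z,E) = |5−(-11)| + |2−(-12)| + |-3−(-10)| = 16 + 14 + 7 = 37
d(Z,F) = |5−(-8)| + |2−6| + |-3−4| = 13 + 4 + 7 = 24
d(Z,G) = |5−(-7)| + |2−0| + |-3−4| = 12 + 2 + 7 = 21
Minimum is at A.

A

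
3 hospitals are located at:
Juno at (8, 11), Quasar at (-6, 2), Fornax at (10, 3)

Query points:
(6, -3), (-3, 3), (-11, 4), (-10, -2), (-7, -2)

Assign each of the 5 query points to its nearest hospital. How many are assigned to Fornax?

1

(6, -3) — d² to each: Juno:200, Quasar:169, Fornax:52 → nearest is Fornax
(-3, 3) — d² to each: Juno:185, Quasar:10, Fornax:169 → nearest is Quasar
(-11, 4) — d² to each: Juno:410, Quasar:29, Fornax:442 → nearest is Quasar
(-10, -2) — d² to each: Juno:493, Quasar:32, Fornax:425 → nearest is Quasar
(-7, -2) — d² to each: Juno:394, Quasar:17, Fornax:314 → nearest is Quasar
1 of the 5 points has Fornax as nearest.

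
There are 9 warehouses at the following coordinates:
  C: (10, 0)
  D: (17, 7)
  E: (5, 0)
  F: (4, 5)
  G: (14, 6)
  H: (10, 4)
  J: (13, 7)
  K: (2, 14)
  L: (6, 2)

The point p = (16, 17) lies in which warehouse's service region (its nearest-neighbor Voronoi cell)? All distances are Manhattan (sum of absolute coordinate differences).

d(p,C) = |16−10| + |17−0| = 6 + 17 = 23
d(p,D) = |16−17| + |17−7| = 1 + 10 = 11
d(p,E) = |16−5| + |17−0| = 11 + 17 = 28
d(p,F) = |16−4| + |17−5| = 12 + 12 = 24
d(p,G) = |16−14| + |17−6| = 2 + 11 = 13
d(p,H) = |16−10| + |17−4| = 6 + 13 = 19
d(p,J) = |16−13| + |17−7| = 3 + 10 = 13
d(p,K) = |16−2| + |17−14| = 14 + 3 = 17
d(p,L) = |16−6| + |17−2| = 10 + 15 = 25
The smallest is to D, so p lies in the Voronoi region of D.

D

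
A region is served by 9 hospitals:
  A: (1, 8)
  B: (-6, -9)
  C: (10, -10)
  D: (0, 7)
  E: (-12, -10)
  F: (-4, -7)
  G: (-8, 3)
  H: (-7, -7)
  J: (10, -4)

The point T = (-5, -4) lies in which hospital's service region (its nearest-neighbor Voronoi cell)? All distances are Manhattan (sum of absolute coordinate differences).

F

d(T,A) = 6 + 12 = 18
d(T,B) = 1 + 5 = 6
d(T,C) = 15 + 6 = 21
d(T,D) = 5 + 11 = 16
d(T,E) = 7 + 6 = 13
d(T,F) = 1 + 3 = 4
d(T,G) = 3 + 7 = 10
d(T,H) = 2 + 3 = 5
d(T,J) = 15 + 0 = 15
The smallest is to F, so T lies in the Voronoi region of F.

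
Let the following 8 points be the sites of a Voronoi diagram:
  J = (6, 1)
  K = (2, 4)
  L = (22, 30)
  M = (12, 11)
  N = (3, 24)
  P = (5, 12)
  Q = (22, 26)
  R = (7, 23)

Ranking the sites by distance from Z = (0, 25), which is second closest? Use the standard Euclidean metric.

R

Since √ is increasing, it suffices to compare squared distances:
|ZJ|² = (0−6)² + (25−1)² = 36 + 576 = 612
|ZK|² = (0−2)² + (25−4)² = 4 + 441 = 445
|ZL|² = (0−22)² + (25−30)² = 484 + 25 = 509
|ZM|² = (0−12)² + (25−11)² = 144 + 196 = 340
|ZN|² = (0−3)² + (25−24)² = 9 + 1 = 10
|ZP|² = (0−5)² + (25−12)² = 25 + 169 = 194
|ZQ|² = (0−22)² + (25−26)² = 484 + 1 = 485
|ZR|² = (0−7)² + (25−23)² = 49 + 4 = 53
Sorted ascending: N, R, P, … — the second-nearest is R.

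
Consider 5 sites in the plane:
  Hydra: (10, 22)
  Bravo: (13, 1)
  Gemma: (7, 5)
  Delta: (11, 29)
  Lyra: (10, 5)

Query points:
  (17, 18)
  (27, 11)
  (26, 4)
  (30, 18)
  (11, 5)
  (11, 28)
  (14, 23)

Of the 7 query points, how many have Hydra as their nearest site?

(17, 18) — d² to each: Hydra:65, Bravo:305, Gemma:269, Delta:157, Lyra:218 → nearest is Hydra
(27, 11) — d² to each: Hydra:410, Bravo:296, Gemma:436, Delta:580, Lyra:325 → nearest is Bravo
(26, 4) — d² to each: Hydra:580, Bravo:178, Gemma:362, Delta:850, Lyra:257 → nearest is Bravo
(30, 18) — d² to each: Hydra:416, Bravo:578, Gemma:698, Delta:482, Lyra:569 → nearest is Hydra
(11, 5) — d² to each: Hydra:290, Bravo:20, Gemma:16, Delta:576, Lyra:1 → nearest is Lyra
(11, 28) — d² to each: Hydra:37, Bravo:733, Gemma:545, Delta:1, Lyra:530 → nearest is Delta
(14, 23) — d² to each: Hydra:17, Bravo:485, Gemma:373, Delta:45, Lyra:340 → nearest is Hydra
3 of the 7 points have Hydra as nearest.

3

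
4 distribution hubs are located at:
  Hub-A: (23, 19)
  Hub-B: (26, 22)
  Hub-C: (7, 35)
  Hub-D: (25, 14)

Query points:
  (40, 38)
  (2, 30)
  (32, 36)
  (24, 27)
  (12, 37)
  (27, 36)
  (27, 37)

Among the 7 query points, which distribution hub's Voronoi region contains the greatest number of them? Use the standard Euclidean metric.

Hub-B

(40, 38) — d² to each: Hub-A:650, Hub-B:452, Hub-C:1098, Hub-D:801 → nearest is Hub-B
(2, 30) — d² to each: Hub-A:562, Hub-B:640, Hub-C:50, Hub-D:785 → nearest is Hub-C
(32, 36) — d² to each: Hub-A:370, Hub-B:232, Hub-C:626, Hub-D:533 → nearest is Hub-B
(24, 27) — d² to each: Hub-A:65, Hub-B:29, Hub-C:353, Hub-D:170 → nearest is Hub-B
(12, 37) — d² to each: Hub-A:445, Hub-B:421, Hub-C:29, Hub-D:698 → nearest is Hub-C
(27, 36) — d² to each: Hub-A:305, Hub-B:197, Hub-C:401, Hub-D:488 → nearest is Hub-B
(27, 37) — d² to each: Hub-A:340, Hub-B:226, Hub-C:404, Hub-D:533 → nearest is Hub-B
Tally — Hub-B:5, Hub-C:2. Hub-B captures the most (5).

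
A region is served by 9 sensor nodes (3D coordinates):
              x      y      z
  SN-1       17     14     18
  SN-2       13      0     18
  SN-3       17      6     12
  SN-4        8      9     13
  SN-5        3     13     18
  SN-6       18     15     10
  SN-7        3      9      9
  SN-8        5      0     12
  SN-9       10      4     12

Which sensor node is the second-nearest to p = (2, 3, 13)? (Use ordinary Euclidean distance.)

SN-7

Since √ is increasing, it suffices to compare squared distances:
d²(p, SN-1) = (2−17)² + (3−14)² + (13−18)² = 225 + 121 + 25 = 371
d²(p, SN-2) = (2−13)² + (3−0)² + (13−18)² = 121 + 9 + 25 = 155
d²(p, SN-3) = (2−17)² + (3−6)² + (13−12)² = 225 + 9 + 1 = 235
d²(p, SN-4) = (2−8)² + (3−9)² + (13−13)² = 36 + 36 + 0 = 72
d²(p, SN-5) = (2−3)² + (3−13)² + (13−18)² = 1 + 100 + 25 = 126
d²(p, SN-6) = (2−18)² + (3−15)² + (13−10)² = 256 + 144 + 9 = 409
d²(p, SN-7) = (2−3)² + (3−9)² + (13−9)² = 1 + 36 + 16 = 53
d²(p, SN-8) = (2−5)² + (3−0)² + (13−12)² = 9 + 9 + 1 = 19
d²(p, SN-9) = (2−10)² + (3−4)² + (13−12)² = 64 + 1 + 1 = 66
Sorted ascending: SN-8, SN-7, SN-9, … — the second-nearest is SN-7.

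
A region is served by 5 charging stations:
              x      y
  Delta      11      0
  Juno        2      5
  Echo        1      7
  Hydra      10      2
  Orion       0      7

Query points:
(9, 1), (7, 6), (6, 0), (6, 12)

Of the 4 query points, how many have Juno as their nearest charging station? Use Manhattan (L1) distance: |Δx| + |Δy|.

(9, 1) — d to each: Delta:3, Juno:11, Echo:14, Hydra:2, Orion:15 → nearest is Hydra
(7, 6) — d to each: Delta:10, Juno:6, Echo:7, Hydra:7, Orion:8 → nearest is Juno
(6, 0) — d to each: Delta:5, Juno:9, Echo:12, Hydra:6, Orion:13 → nearest is Delta
(6, 12) — d to each: Delta:17, Juno:11, Echo:10, Hydra:14, Orion:11 → nearest is Echo
1 of the 4 points has Juno as nearest.

1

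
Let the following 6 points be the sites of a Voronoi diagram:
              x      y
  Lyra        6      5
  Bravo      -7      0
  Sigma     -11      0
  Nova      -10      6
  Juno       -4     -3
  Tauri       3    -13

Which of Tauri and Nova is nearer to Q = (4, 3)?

Compare squared distances:
d²(Q, Tauri) = (4−3)² + (3−(-13))² = 1 + 256 = 257
d²(Q, Nova) = (4−(-10))² + (3−6)² = 196 + 9 = 205
257 > 205, so Nova is closer.

Nova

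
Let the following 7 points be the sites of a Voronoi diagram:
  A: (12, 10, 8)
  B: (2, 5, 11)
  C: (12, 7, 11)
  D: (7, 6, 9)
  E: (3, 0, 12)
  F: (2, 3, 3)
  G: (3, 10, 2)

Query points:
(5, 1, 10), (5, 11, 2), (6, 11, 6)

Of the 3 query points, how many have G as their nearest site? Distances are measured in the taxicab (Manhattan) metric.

(5, 1, 10) — d to each: A:18, B:8, C:14, D:8, E:5, F:12, G:19 → nearest is E
(5, 11, 2) — d to each: A:14, B:18, C:20, D:14, E:23, F:12, G:3 → nearest is G
(6, 11, 6) — d to each: A:9, B:15, C:15, D:9, E:20, F:15, G:8 → nearest is G
2 of the 3 points have G as nearest.

2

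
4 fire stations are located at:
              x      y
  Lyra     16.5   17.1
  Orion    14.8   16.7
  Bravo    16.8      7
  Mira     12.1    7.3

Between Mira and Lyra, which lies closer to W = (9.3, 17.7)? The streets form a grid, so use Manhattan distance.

Lyra

d(W, Mira) = |9.3−12.1| + |17.7−7.3| = 2.8 + 10.4 = 13.2
d(W, Lyra) = |9.3−16.5| + |17.7−17.1| = 7.2 + 0.6 = 7.8
13.2 > 7.8, so Lyra is closer.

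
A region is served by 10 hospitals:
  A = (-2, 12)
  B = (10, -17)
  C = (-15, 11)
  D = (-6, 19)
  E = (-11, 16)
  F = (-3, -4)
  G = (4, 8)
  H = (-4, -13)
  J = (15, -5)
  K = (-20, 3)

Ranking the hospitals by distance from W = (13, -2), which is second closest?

G

Compare squared distances (the ordering matches that of the actual distances):
|WA|² = (13−(-2))² + (-2−12)² = 225 + 196 = 421
|WB|² = (13−10)² + (-2−(-17))² = 9 + 225 = 234
|WC|² = (13−(-15))² + (-2−11)² = 784 + 169 = 953
|WD|² = (13−(-6))² + (-2−19)² = 361 + 441 = 802
|WE|² = (13−(-11))² + (-2−16)² = 576 + 324 = 900
|WF|² = (13−(-3))² + (-2−(-4))² = 256 + 4 = 260
|WG|² = (13−4)² + (-2−8)² = 81 + 100 = 181
|WH|² = (13−(-4))² + (-2−(-13))² = 289 + 121 = 410
|WJ|² = (13−15)² + (-2−(-5))² = 4 + 9 = 13
|WK|² = (13−(-20))² + (-2−3)² = 1089 + 25 = 1114
Sorted ascending: J, G, B, … — the second-nearest is G.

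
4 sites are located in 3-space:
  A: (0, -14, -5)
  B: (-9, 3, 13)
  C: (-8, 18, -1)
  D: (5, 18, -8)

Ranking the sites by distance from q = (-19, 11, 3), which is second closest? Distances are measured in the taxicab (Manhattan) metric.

B

d(q,A) = 19 + 25 + 8 = 52
d(q,B) = 10 + 8 + 10 = 28
d(q,C) = 11 + 7 + 4 = 22
d(q,D) = 24 + 7 + 11 = 42
Sorted ascending: C, B, D, … — the second-nearest is B.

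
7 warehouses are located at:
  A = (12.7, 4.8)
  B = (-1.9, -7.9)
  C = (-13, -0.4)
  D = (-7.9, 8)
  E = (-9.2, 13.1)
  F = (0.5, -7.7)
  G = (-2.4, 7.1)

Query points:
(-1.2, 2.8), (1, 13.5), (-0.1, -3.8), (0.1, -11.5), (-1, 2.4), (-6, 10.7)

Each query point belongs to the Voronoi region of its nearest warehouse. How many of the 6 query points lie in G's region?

(-1.2, 2.8) — d² to each: A:197.21, B:114.98, C:149.48, D:71.93, E:170.09, F:113.14, G:19.93 → nearest is G
(1, 13.5) — d² to each: A:212.58, B:466.37, C:389.21, D:109.46, E:104.2, F:449.69, G:52.52 → nearest is G
(-0.1, -3.8) — d² to each: A:237.8, B:20.05, C:177.97, D:200.08, E:368.42, F:15.57, G:124.1 → nearest is F
(0.1, -11.5) — d² to each: A:424.45, B:16.96, C:294.82, D:444.25, E:691.65, F:14.6, G:352.21 → nearest is F
(-1, 2.4) — d² to each: A:193.45, B:106.9, C:151.84, D:78.97, E:181.73, F:104.26, G:24.05 → nearest is G
(-6, 10.7) — d² to each: A:384.5, B:362.77, C:172.21, D:10.9, E:16, F:380.81, G:25.92 → nearest is D
3 of the 6 points have G as nearest.

3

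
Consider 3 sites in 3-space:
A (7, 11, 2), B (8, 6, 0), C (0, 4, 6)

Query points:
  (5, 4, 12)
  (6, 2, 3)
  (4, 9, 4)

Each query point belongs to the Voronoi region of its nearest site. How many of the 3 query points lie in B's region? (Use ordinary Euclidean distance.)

1

(5, 4, 12) — d² to each: A:153, B:157, C:61 → nearest is C
(6, 2, 3) — d² to each: A:83, B:29, C:49 → nearest is B
(4, 9, 4) — d² to each: A:17, B:41, C:45 → nearest is A
1 of the 3 points has B as nearest.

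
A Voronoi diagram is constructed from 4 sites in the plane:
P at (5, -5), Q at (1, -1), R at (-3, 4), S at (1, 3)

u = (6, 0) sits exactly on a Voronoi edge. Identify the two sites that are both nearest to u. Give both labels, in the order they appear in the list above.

P and Q

Squared distances from u to each site:
|uP|² = (6−5)² + (0−(-5))² = 1 + 25 = 26
|uQ|² = (6−1)² + (0−(-1))² = 25 + 1 = 26
|uR|² = (6−(-3))² + (0−4)² = 81 + 16 = 97
|uS|² = (6−1)² + (0−3)² = 25 + 9 = 34
u is equidistant from P and Q (both at squared distance 26), and every other site is strictly farther — so u lies on the P–Q Voronoi edge.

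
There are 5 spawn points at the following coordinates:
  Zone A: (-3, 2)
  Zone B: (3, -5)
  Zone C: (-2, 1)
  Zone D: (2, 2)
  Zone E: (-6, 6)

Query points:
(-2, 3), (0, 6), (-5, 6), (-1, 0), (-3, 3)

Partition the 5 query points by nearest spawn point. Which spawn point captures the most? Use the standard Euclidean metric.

Zone A

(-2, 3) — d² to each: Zone A:2, Zone B:89, Zone C:4, Zone D:17, Zone E:25 → nearest is Zone A
(0, 6) — d² to each: Zone A:25, Zone B:130, Zone C:29, Zone D:20, Zone E:36 → nearest is Zone D
(-5, 6) — d² to each: Zone A:20, Zone B:185, Zone C:34, Zone D:65, Zone E:1 → nearest is Zone E
(-1, 0) — d² to each: Zone A:8, Zone B:41, Zone C:2, Zone D:13, Zone E:61 → nearest is Zone C
(-3, 3) — d² to each: Zone A:1, Zone B:100, Zone C:5, Zone D:26, Zone E:18 → nearest is Zone A
Tally — Zone A:2, Zone C:1, Zone D:1, Zone E:1. Zone A captures the most (2).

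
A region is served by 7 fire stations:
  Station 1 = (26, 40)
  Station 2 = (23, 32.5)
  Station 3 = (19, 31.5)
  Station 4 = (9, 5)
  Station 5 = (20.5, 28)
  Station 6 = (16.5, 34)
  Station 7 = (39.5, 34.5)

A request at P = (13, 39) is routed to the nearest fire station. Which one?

Compare squared distances (the ordering matches that of the actual distances):
d²(P, Station 1) = 169 + 1 = 170
d²(P, Station 2) = 100 + 42.25 = 142.25
d²(P, Station 3) = 36 + 56.25 = 92.25
d²(P, Station 4) = 16 + 1156 = 1172
d²(P, Station 5) = 56.25 + 121 = 177.25
d²(P, Station 6) = 12.25 + 25 = 37.25
d²(P, Station 7) = 702.25 + 20.25 = 722.5
Station 6 is nearest.

Station 6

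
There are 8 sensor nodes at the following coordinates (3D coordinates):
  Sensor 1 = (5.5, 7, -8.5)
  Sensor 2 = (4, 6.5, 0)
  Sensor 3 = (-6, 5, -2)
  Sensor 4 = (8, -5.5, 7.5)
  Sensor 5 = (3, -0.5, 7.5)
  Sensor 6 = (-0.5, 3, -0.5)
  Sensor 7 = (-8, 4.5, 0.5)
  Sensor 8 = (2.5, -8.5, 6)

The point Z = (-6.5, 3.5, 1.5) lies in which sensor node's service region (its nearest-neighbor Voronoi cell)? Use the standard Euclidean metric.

Sensor 7

Compare squared distances (the ordering matches that of the actual distances):
d²(Z, Sensor 1) = (-6.5−5.5)² + (3.5−7)² + (1.5−(-8.5))² = 144 + 12.25 + 100 = 256.25
d²(Z, Sensor 2) = (-6.5−4)² + (3.5−6.5)² + (1.5−0)² = 110.25 + 9 + 2.25 = 121.5
d²(Z, Sensor 3) = (-6.5−(-6))² + (3.5−5)² + (1.5−(-2))² = 0.25 + 2.25 + 12.25 = 14.75
d²(Z, Sensor 4) = (-6.5−8)² + (3.5−(-5.5))² + (1.5−7.5)² = 210.25 + 81 + 36 = 327.25
d²(Z, Sensor 5) = (-6.5−3)² + (3.5−(-0.5))² + (1.5−7.5)² = 90.25 + 16 + 36 = 142.25
d²(Z, Sensor 6) = (-6.5−(-0.5))² + (3.5−3)² + (1.5−(-0.5))² = 36 + 0.25 + 4 = 40.25
d²(Z, Sensor 7) = (-6.5−(-8))² + (3.5−4.5)² + (1.5−0.5)² = 2.25 + 1 + 1 = 4.25
d²(Z, Sensor 8) = (-6.5−2.5)² + (3.5−(-8.5))² + (1.5−6)² = 81 + 144 + 20.25 = 245.25
Minimum is at Sensor 7.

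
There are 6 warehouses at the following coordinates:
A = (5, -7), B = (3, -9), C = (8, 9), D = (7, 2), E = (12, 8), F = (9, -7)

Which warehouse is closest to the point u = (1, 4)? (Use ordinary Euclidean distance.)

Squared Euclidean distances:
|uA|² = (1−5)² + (4−(-7))² = 16 + 121 = 137
|uB|² = (1−3)² + (4−(-9))² = 4 + 169 = 173
|uC|² = (1−8)² + (4−9)² = 49 + 25 = 74
|uD|² = (1−7)² + (4−2)² = 36 + 4 = 40
|uE|² = (1−12)² + (4−8)² = 121 + 16 = 137
|uF|² = (1−9)² + (4−(-7))² = 64 + 121 = 185
D is nearest.

D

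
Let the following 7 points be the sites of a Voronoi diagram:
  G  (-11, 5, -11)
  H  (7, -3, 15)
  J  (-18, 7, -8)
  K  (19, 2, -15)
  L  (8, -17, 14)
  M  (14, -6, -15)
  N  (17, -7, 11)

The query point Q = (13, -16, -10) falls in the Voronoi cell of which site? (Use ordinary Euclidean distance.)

M

Squared Euclidean distances:
|QG|² = 576 + 441 + 1 = 1018
|QH|² = 36 + 169 + 625 = 830
|QJ|² = 961 + 529 + 4 = 1494
|QK|² = 36 + 324 + 25 = 385
|QL|² = 25 + 1 + 576 = 602
|QM|² = 1 + 100 + 25 = 126
|QN|² = 16 + 81 + 441 = 538
The smallest is to M, so Q lies in the Voronoi region of M.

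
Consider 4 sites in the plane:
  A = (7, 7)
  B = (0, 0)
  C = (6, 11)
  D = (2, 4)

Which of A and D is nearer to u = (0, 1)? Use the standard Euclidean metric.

D

Compare squared distances:
|uA|² = (0−7)² + (1−7)² = 49 + 36 = 85
|uD|² = (0−2)² + (1−4)² = 4 + 9 = 13
85 > 13, so D is closer.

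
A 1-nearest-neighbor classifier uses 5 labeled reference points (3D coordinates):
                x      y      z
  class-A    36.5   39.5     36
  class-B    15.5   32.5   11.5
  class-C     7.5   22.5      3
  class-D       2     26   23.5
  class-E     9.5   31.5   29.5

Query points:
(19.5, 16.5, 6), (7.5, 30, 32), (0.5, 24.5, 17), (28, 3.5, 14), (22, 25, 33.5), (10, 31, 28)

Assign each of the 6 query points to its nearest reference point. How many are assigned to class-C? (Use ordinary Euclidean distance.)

(19.5, 16.5, 6) — d² to each: class-A:1718, class-B:302.25, class-C:189, class-D:702.75, class-E:877.25 → nearest is class-C
(7.5, 30, 32) — d² to each: class-A:947.25, class-B:490.5, class-C:897.25, class-D:118.5, class-E:12.5 → nearest is class-E
(0.5, 24.5, 17) — d² to each: class-A:1882, class-B:319.25, class-C:249, class-D:46.75, class-E:286.25 → nearest is class-D
(28, 3.5, 14) — d² to each: class-A:1852.25, class-B:1003.5, class-C:902.25, class-D:1272.5, class-E:1366.5 → nearest is class-C
(22, 25, 33.5) — d² to each: class-A:426.75, class-B:582.5, class-C:1146.75, class-D:501, class-E:214.5 → nearest is class-E
(10, 31, 28) — d² to each: class-A:838.5, class-B:304.75, class-C:703.5, class-D:109.25, class-E:2.75 → nearest is class-E
2 of the 6 points have class-C as nearest.

2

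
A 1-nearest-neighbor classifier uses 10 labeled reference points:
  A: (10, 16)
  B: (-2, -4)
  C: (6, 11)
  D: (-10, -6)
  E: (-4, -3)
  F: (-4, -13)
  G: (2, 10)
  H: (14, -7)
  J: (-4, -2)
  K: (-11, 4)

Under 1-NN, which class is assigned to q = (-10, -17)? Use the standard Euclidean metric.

F

Squared Euclidean distances:
|qA|² = 400 + 1089 = 1489
|qB|² = 64 + 169 = 233
|qC|² = 256 + 784 = 1040
|qD|² = 0 + 121 = 121
|qE|² = 36 + 196 = 232
|qF|² = 36 + 16 = 52
|qG|² = 144 + 729 = 873
|qH|² = 576 + 100 = 676
|qJ|² = 36 + 225 = 261
|qK|² = 1 + 441 = 442
The smallest is to F, so q lies in the Voronoi region of F.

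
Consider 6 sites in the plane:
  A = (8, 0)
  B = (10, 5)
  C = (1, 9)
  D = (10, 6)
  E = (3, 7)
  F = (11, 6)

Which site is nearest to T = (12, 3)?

Squared Euclidean distances:
|TA|² = (12−8)² + (3−0)² = 16 + 9 = 25
|TB|² = (12−10)² + (3−5)² = 4 + 4 = 8
|TC|² = (12−1)² + (3−9)² = 121 + 36 = 157
|TD|² = (12−10)² + (3−6)² = 4 + 9 = 13
|TE|² = (12−3)² + (3−7)² = 81 + 16 = 97
|TF|² = (12−11)² + (3−6)² = 1 + 9 = 10
The smallest is to B, so T lies in the Voronoi region of B.

B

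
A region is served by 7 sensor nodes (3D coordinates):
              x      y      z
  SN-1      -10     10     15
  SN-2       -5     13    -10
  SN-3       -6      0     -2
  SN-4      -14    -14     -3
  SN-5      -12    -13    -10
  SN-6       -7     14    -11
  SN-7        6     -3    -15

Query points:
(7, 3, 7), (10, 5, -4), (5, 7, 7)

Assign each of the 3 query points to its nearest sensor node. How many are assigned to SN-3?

2

(7, 3, 7) — d² to each: SN-1:402, SN-2:533, SN-3:259, SN-4:830, SN-5:906, SN-6:641, SN-7:521 → nearest is SN-3
(10, 5, -4) — d² to each: SN-1:786, SN-2:325, SN-3:285, SN-4:938, SN-5:844, SN-6:419, SN-7:201 → nearest is SN-7
(5, 7, 7) — d² to each: SN-1:298, SN-2:425, SN-3:251, SN-4:902, SN-5:978, SN-6:517, SN-7:585 → nearest is SN-3
2 of the 3 points have SN-3 as nearest.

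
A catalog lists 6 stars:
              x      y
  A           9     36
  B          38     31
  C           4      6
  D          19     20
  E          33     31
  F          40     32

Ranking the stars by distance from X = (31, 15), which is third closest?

B

Since √ is increasing, it suffices to compare squared distances:
|XA|² = 484 + 441 = 925
|XB|² = 49 + 256 = 305
|XC|² = 729 + 81 = 810
|XD|² = 144 + 25 = 169
|XE|² = 4 + 256 = 260
|XF|² = 81 + 289 = 370
Sorted ascending: D, E, B, F, … — the third-nearest is B.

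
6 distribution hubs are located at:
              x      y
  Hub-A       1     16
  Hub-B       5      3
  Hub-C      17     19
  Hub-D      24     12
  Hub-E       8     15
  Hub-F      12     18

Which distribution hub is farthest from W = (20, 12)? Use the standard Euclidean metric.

Squared Euclidean distances:
d²(W, Hub-A) = 361 + 16 = 377
d²(W, Hub-B) = 225 + 81 = 306
d²(W, Hub-C) = 9 + 49 = 58
d²(W, Hub-D) = 16 + 0 = 16
d²(W, Hub-E) = 144 + 9 = 153
d²(W, Hub-F) = 64 + 36 = 100
The largest is to Hub-A.

Hub-A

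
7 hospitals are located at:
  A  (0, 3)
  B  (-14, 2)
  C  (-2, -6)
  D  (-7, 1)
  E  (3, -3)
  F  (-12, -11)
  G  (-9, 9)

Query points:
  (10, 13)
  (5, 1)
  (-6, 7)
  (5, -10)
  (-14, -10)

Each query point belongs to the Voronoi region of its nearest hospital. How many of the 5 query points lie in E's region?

(10, 13) — d² to each: A:200, B:697, C:505, D:433, E:305, F:1060, G:377 → nearest is A
(5, 1) — d² to each: A:29, B:362, C:98, D:144, E:20, F:433, G:260 → nearest is E
(-6, 7) — d² to each: A:52, B:89, C:185, D:37, E:181, F:360, G:13 → nearest is G
(5, -10) — d² to each: A:194, B:505, C:65, D:265, E:53, F:290, G:557 → nearest is E
(-14, -10) — d² to each: A:365, B:144, C:160, D:170, E:338, F:5, G:386 → nearest is F
2 of the 5 points have E as nearest.

2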